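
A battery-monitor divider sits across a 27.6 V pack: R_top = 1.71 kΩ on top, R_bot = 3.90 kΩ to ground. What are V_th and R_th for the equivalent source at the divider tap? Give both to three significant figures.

V_th is the open-circuit tap voltage: 27.6 × 3.90/(1.71 + 3.90) = 19.2 V.
With the supply zeroed, R_top and R_bot appear in parallel from the tap: R_th = R_top‖R_bot = (1.71 × 3.90)/5.610 = 1.19 kΩ.

V_th = 19.2 V, R_th = 1.19 kΩ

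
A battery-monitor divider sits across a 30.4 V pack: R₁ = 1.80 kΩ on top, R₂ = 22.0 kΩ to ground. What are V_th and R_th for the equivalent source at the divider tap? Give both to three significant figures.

V_th is the open-circuit tap voltage: 30.4 × 22.0/(1.80 + 22.0) = 28.1 V.
With the supply zeroed, R₁ and R₂ appear in parallel from the tap: R_th = R₁‖R₂ = (1.80 × 22.0)/23.80 = 1.66 kΩ.

V_th = 28.1 V, R_th = 1.66 kΩ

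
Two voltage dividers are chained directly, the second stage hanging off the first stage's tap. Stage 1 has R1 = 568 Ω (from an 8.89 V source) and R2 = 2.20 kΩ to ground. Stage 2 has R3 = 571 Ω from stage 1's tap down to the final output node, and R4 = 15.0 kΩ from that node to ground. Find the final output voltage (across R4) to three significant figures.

Stage 2 presents R3+R4 = 15570 Ω as a load on stage 1's tap.
Stage 1's lower leg becomes R2‖(R3+R4) = 1928 Ω, so V_mid = 8.89 × 1928/2496 = 6.867 V.
Stage 2 is itself unloaded: V_out = V_mid × R4/(R3+R4) = 6.867 × 15000/15570 = 6.61 V.

V_out ≈ 6.61 V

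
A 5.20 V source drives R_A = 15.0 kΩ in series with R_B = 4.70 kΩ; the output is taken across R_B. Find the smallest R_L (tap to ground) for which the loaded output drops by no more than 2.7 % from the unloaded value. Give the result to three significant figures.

Output resistance R_th = R_A‖R_B = (15.0 × 4.70)/19.70 = 3.579 kΩ.
The fractional drop is R_th/(R_th + R_L); requiring this ≤ 0.0270 gives R_L ≥ R_th(1/0.0270 − 1) = 3.579 × 36.04 = 129 kΩ.

R_L(min) ≈ 129 kΩ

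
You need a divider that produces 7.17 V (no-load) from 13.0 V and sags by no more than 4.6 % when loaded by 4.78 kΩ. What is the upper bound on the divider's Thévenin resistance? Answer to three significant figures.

Loading drop = R_th/(R_th + R_L) ≤ 0.0460, so R_th ≤ R_L · ε/(1−ε) = 4.78 kΩ × 0.0460/0.9540 = 230 Ω.

R_th ≤ 230 Ω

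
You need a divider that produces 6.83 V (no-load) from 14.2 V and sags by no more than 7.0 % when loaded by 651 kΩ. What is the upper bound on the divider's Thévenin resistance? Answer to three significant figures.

R_th ≤ 49.0 kΩ

Loading drop = R_th/(R_th + R_L) ≤ 0.0700, so R_th ≤ R_L · ε/(1−ε) = 651 kΩ × 0.0700/0.9300 = 49.0 kΩ.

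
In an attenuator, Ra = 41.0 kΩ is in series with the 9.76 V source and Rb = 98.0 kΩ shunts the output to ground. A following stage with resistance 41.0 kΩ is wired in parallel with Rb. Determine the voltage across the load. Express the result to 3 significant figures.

The load sits in parallel with Rb: Rb‖R_L = (98.0 × 41.0) / (98.0 + 41.0) = 28.91 kΩ.
V_out = 9.76 × 28.91 / (41.0 + 28.91) = 9.76 × 28.91/69.91 = 4.04 V.

V_out ≈ 4.04 V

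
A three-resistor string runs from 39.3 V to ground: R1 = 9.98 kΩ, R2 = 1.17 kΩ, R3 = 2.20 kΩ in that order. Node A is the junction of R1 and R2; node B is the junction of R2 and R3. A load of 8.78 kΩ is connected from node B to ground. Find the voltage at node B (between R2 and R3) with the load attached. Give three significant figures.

At node B, R3 is in parallel with the load: R3‖R_L = 1.759 kΩ.
Below node A the resistance is R2 + (R3‖R_L) = 2.929 kΩ, so V_A = 39.3 × 2.929/12.91 = 8.917 V.
Then V_B = V_A × (R3‖R_L)/(R2 + R3‖R_L) = 8.917 × 1.759/2.929 = 5.36 V.

V ≈ 5.36 V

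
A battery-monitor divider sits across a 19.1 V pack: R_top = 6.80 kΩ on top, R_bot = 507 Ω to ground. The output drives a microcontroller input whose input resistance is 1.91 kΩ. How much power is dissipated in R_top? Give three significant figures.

P ≈ 47.8 mW

Total resistance from the source is R_top + (R_bot‖R_L) = 7201 Ω, so I = 19.1/7201 Ω = 2.653 mA.
P = I²·R_top = (2.653 mA)² × 6.80 kΩ = 47.8 mW.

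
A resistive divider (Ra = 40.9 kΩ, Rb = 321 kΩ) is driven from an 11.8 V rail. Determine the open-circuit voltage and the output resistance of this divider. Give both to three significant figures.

V_th = 10.5 V, R_th = 36.3 kΩ

V_th is the open-circuit tap voltage: 11.8 × 321/(40.9 + 321) = 10.5 V.
With the supply zeroed, Ra and Rb appear in parallel from the tap: R_th = Ra‖Rb = (40.9 × 321)/361.9 = 36.3 kΩ.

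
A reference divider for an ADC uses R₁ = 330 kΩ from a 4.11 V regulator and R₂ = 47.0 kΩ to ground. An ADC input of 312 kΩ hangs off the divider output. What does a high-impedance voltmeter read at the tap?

V_out ≈ 0.453 V

The load sits in parallel with R₂: R₂‖R_L = (47.0 × 312) / (47.0 + 312) = 40.85 kΩ.
V_out = 4.11 × 40.85 / (330 + 40.85) = 4.11 × 40.85/370.8 = 0.453 V.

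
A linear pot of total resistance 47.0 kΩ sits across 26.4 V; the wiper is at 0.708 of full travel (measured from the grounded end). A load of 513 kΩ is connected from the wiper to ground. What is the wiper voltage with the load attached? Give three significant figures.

V ≈ 18.3 V

The wiper splits the pot into (1−α)R = 13.72 kΩ above and αR = 33.28 kΩ below.
Lower section ‖ load = 31.25 kΩ.
V_wiper = 26.4 × 31.25/(13.72 + 31.25) = 18.3 V.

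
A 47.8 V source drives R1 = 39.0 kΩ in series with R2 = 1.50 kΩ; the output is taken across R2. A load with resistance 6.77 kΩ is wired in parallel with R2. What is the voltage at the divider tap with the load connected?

The load sits in parallel with R2: R2‖R_L = (1.50 × 6.77) / (1.50 + 6.77) = 1.228 kΩ.
V_out = 47.8 × 1.228 / (39.0 + 1.228) = 47.8 × 1.228/40.23 = 1.46 V.

V_out ≈ 1.46 V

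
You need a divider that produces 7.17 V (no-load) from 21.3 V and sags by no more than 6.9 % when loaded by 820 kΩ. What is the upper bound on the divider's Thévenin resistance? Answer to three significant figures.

Loading drop = R_th/(R_th + R_L) ≤ 0.0690, so R_th ≤ R_L · ε/(1−ε) = 820 kΩ × 0.0690/0.9310 = 60.8 kΩ.
(Any R1, R2 with R2/(R1+R2) = 0.337 and R1‖R2 ≤ 60.8 kΩ will meet the spec.)

R_th ≤ 60.8 kΩ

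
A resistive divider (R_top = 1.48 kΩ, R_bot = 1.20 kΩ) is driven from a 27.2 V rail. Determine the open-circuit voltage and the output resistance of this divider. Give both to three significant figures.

V_th is the open-circuit tap voltage: 27.2 × 1.20/(1.48 + 1.20) = 12.2 V.
With the supply zeroed, R_top and R_bot appear in parallel from the tap: R_th = R_top‖R_bot = (1.48 × 1.20)/2.680 = 663 Ω.

V_th = 12.2 V, R_th = 663 Ω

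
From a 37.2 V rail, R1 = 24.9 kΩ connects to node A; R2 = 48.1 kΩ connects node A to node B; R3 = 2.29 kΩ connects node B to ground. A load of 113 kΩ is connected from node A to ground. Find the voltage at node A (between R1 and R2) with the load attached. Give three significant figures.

Below node A the series string R2+R3 = 50.39 kΩ sits in parallel with the 113 kΩ load: 34.85 kΩ.
V_A = 37.2 × 34.85/(24.9 + 34.85) = 21.7 V.

V ≈ 21.7 V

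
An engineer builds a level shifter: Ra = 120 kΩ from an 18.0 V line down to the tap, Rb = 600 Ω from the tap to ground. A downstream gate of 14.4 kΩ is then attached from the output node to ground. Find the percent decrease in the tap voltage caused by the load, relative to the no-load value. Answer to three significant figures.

3.98 %

The divider's output (Thévenin) resistance is Ra‖Rb = 597.0 Ω.
Fractional drop under load = R_th/(R_th + R_L) = 597.0 / (597.0 + 14400) = 0.03981.
So the output falls by 3.98 %.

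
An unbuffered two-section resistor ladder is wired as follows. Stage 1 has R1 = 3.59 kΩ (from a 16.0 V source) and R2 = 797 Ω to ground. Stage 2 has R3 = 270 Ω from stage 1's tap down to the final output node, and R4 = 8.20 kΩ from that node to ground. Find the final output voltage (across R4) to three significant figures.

V_out ≈ 2.61 V

Stage 2 presents R3+R4 = 8470 Ω as a load on stage 1's tap.
Stage 1's lower leg becomes R2‖(R3+R4) = 728.5 Ω, so V_mid = 16.0 × 728.5/4318 = 2.699 V.
Stage 2 is itself unloaded: V_out = V_mid × R4/(R3+R4) = 2.699 × 8200/8470 = 2.61 V.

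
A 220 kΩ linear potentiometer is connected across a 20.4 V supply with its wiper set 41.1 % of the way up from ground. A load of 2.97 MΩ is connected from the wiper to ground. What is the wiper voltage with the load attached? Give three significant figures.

V ≈ 8.24 V

The wiper splits the pot into (1−α)R = 129.6 kΩ above and αR = 90.42 kΩ below.
Lower section ‖ load = 87.75 kΩ.
V_wiper = 20.4 × 87.75/(129.6 + 87.75) = 8.24 V.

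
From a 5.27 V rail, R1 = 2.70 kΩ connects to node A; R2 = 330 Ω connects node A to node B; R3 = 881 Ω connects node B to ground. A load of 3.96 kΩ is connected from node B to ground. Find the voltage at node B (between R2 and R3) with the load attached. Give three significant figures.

At node B, R3 is in parallel with the load: R3‖R_L = 720.7 Ω.
Below node A the resistance is R2 + (R3‖R_L) = 1051 Ω, so V_A = 5.27 × 1051/3751 = 1.476 V.
Then V_B = V_A × (R3‖R_L)/(R2 + R3‖R_L) = 1.476 × 720.7/1051 = 1.01 V.

V ≈ 1.01 V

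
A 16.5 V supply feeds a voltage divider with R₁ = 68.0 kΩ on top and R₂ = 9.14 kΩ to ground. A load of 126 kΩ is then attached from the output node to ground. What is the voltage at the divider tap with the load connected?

The load sits in parallel with R₂: R₂‖R_L = (9.14 × 126) / (9.14 + 126) = 8.522 kΩ.
V_out = 16.5 × 8.522 / (68.0 + 8.522) = 16.5 × 8.522/76.52 = 1.84 V.

V_out ≈ 1.84 V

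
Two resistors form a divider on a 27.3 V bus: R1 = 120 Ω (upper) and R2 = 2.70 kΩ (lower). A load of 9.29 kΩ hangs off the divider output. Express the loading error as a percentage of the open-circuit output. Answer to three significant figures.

1.22 %

The divider's output (Thévenin) resistance is R1‖R2 = 114.9 Ω.
Fractional drop under load = R_th/(R_th + R_L) = 114.9 / (114.9 + 9290) = 0.01222.
So the output falls by 1.22 %.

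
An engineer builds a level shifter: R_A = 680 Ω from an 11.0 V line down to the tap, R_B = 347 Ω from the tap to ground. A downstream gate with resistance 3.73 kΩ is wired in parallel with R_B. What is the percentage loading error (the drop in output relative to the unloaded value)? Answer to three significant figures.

The divider's output (Thévenin) resistance is R_A‖R_B = 229.8 Ω.
Fractional drop under load = R_th/(R_th + R_L) = 229.8 / (229.8 + 3730) = 0.05802.
So the output falls by 5.80 %.

5.80 %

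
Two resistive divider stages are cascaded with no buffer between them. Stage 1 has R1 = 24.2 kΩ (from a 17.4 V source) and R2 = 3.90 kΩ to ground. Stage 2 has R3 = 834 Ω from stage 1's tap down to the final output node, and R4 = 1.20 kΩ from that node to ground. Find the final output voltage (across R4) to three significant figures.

V_out ≈ 0.537 V

Stage 2 presents R3+R4 = 2034 Ω as a load on stage 1's tap.
Stage 1's lower leg becomes R2‖(R3+R4) = 1337 Ω, so V_mid = 17.4 × 1337/25540 = 0.9109 V.
Stage 2 is itself unloaded: V_out = V_mid × R4/(R3+R4) = 0.9109 × 1200/2034 = 0.537 V.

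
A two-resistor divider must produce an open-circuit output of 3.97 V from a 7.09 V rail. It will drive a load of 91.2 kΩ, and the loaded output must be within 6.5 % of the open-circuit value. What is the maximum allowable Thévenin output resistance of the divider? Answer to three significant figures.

Loading drop = R_th/(R_th + R_L) ≤ 0.0650, so R_th ≤ R_L · ε/(1−ε) = 91.2 kΩ × 0.0650/0.9350 = 6.34 kΩ.
(Any R1, R2 with R2/(R1+R2) = 0.560 and R1‖R2 ≤ 6.34 kΩ will meet the spec.)

R_th ≤ 6.34 kΩ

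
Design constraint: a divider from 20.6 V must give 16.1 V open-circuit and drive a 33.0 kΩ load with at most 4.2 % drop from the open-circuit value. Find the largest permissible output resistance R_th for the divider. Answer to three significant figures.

Loading drop = R_th/(R_th + R_L) ≤ 0.0420, so R_th ≤ R_L · ε/(1−ε) = 33.0 kΩ × 0.0420/0.9580 = 1.45 kΩ.
(Any R1, R2 with R2/(R1+R2) = 0.782 and R1‖R2 ≤ 1.45 kΩ will meet the spec.)

R_th ≤ 1.45 kΩ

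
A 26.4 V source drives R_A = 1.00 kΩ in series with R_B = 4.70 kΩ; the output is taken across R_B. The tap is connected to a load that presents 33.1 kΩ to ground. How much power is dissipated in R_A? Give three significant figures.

Total resistance from the source is R_A + (R_B‖R_L) = 5.116 kΩ, so I = 26.4/5.116 kΩ = 5.161 mA.
P = I²·R_A = (5.161 mA)² × 1.00 kΩ = 26.6 mW.

P ≈ 26.6 mW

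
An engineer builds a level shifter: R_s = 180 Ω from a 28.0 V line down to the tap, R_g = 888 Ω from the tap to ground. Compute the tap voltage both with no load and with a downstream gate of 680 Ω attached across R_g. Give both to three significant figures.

Open-circuit: V = 28.0 × 888/(180 + 888) = 23.3 V.
With the load, R_g becomes R_g‖R_L = 385.1 Ω, so V = 28.0 × 385.1/565.1 = 19.1 V.

Unloaded: 23.3 V; loaded: 19.1 V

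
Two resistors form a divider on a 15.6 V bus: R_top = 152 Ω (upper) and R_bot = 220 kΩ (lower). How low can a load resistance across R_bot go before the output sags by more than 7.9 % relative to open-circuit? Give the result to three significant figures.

R_L(min) ≈ 1.77 kΩ

Output resistance R_th = R_top‖R_bot = (152 × 220000)/220200 = 151.9 Ω.
The fractional drop is R_th/(R_th + R_L); requiring this ≤ 0.0790 gives R_L ≥ R_th(1/0.0790 − 1) = 151.9 × 11.66 = 1.77 kΩ.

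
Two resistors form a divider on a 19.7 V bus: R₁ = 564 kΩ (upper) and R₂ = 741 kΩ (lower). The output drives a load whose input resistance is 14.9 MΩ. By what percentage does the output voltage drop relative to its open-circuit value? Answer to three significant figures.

The divider's output (Thévenin) resistance is R₁‖R₂ = 320.2 kΩ.
Fractional drop under load = R_th/(R_th + R_L) = 320.2 / (320.2 + 14900) = 0.02104.
So the output falls by 2.10 %.

2.10 %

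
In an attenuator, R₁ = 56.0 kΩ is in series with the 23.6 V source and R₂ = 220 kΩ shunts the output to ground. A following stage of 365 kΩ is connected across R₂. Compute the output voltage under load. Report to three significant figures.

V_out ≈ 16.8 V

The load sits in parallel with R₂: R₂‖R_L = (220 × 365) / (220 + 365) = 137.3 kΩ.
V_out = 23.6 × 137.3 / (56.0 + 137.3) = 23.6 × 137.3/193.3 = 16.8 V.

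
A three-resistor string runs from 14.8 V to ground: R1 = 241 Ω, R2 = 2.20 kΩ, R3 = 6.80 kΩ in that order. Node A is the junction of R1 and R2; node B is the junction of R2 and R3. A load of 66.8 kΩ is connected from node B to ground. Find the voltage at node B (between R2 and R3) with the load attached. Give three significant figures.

At node B, R3 is in parallel with the load: R3‖R_L = 6172 Ω.
Below node A the resistance is R2 + (R3‖R_L) = 8372 Ω, so V_A = 14.8 × 8372/8613 = 14.39 V.
Then V_B = V_A × (R3‖R_L)/(R2 + R3‖R_L) = 14.39 × 6172/8372 = 10.6 V.

V ≈ 10.6 V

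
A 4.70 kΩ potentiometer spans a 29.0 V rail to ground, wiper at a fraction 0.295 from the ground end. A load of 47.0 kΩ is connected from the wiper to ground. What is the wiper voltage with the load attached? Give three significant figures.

The wiper splits the pot into (1−α)R = 3.314 kΩ above and αR = 1.387 kΩ below.
Lower section ‖ load = 1.347 kΩ.
V_wiper = 29.0 × 1.347/(3.314 + 1.347) = 8.38 V.

V ≈ 8.38 V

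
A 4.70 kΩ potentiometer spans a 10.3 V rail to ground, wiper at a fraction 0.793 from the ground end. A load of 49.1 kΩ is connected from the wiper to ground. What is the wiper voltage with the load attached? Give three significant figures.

The wiper splits the pot into (1−α)R = 972.9 Ω above and αR = 3727 Ω below.
Lower section ‖ load = 3464 Ω.
V_wiper = 10.3 × 3464/(972.9 + 3464) = 8.04 V.

V ≈ 8.04 V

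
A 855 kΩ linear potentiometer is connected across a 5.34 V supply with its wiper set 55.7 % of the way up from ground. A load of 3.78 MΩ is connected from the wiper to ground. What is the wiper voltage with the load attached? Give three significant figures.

The wiper splits the pot into (1−α)R = 378.8 kΩ above and αR = 476.2 kΩ below.
Lower section ‖ load = 422.9 kΩ.
V_wiper = 5.34 × 422.9/(378.8 + 422.9) = 2.82 V.

V ≈ 2.82 V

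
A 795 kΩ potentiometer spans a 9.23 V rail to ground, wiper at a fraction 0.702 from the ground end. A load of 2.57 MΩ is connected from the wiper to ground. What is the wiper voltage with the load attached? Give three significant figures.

The wiper splits the pot into (1−α)R = 236.9 kΩ above and αR = 558.1 kΩ below.
Lower section ‖ load = 458.5 kΩ.
V_wiper = 9.23 × 458.5/(236.9 + 458.5) = 6.09 V.

V ≈ 6.09 V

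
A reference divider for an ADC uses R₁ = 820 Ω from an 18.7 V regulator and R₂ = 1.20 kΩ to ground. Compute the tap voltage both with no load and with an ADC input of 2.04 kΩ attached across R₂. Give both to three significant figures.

Unloaded: 11.1 V; loaded: 8.97 V

Open-circuit: V = 18.7 × 1200/(820 + 1200) = 11.1 V.
With the load, R₂ becomes R₂‖R_L = 755.6 Ω, so V = 18.7 × 755.6/1576 = 8.97 V.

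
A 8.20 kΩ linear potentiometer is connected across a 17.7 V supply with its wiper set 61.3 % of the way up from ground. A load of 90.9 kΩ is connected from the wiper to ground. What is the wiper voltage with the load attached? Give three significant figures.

V ≈ 10.6 V

The wiper splits the pot into (1−α)R = 3.173 kΩ above and αR = 5.027 kΩ below.
Lower section ‖ load = 4.763 kΩ.
V_wiper = 17.7 × 4.763/(3.173 + 4.763) = 10.6 V.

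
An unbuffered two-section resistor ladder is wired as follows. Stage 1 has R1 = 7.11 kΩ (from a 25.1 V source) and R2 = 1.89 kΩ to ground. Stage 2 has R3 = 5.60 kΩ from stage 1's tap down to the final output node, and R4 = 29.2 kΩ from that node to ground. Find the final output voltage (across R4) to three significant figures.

Stage 2 presents R3+R4 = 34.80 kΩ as a load on stage 1's tap.
Stage 1's lower leg becomes R2‖(R3+R4) = 1.793 kΩ, so V_mid = 25.1 × 1.793/8.903 = 5.054 V.
Stage 2 is itself unloaded: V_out = V_mid × R4/(R3+R4) = 5.054 × 29.2/34.80 = 4.24 V.

V_out ≈ 4.24 V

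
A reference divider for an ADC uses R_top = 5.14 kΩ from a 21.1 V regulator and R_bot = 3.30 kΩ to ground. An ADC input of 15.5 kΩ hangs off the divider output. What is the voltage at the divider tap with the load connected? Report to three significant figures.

V_out ≈ 7.30 V

The load sits in parallel with R_bot: R_bot‖R_L = (3.30 × 15.5) / (3.30 + 15.5) = 2.721 kΩ.
V_out = 21.1 × 2.721 / (5.14 + 2.721) = 21.1 × 2.721/7.861 = 7.30 V.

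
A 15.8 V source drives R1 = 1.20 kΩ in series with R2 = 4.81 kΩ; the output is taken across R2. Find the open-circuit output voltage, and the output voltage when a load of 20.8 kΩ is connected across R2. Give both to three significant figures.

Open-circuit: V = 15.8 × 4.81/(1.20 + 4.81) = 12.6 V.
With the load, R2 becomes R2‖R_L = 3.907 kΩ, so V = 15.8 × 3.907/5.107 = 12.1 V.

Unloaded: 12.6 V; loaded: 12.1 V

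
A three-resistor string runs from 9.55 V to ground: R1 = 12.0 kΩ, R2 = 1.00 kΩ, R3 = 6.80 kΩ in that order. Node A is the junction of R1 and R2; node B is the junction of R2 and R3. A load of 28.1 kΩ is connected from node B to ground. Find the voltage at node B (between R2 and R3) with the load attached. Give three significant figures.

V ≈ 2.83 V

At node B, R3 is in parallel with the load: R3‖R_L = 5.475 kΩ.
Below node A the resistance is R2 + (R3‖R_L) = 6.475 kΩ, so V_A = 9.55 × 6.475/18.48 = 3.347 V.
Then V_B = V_A × (R3‖R_L)/(R2 + R3‖R_L) = 3.347 × 5.475/6.475 = 2.83 V.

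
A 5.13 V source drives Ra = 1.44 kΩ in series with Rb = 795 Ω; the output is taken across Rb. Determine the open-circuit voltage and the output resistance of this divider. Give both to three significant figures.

V_th is the open-circuit tap voltage: 5.13 × 795/(1440 + 795) = 1.82 V.
With the supply zeroed, Ra and Rb appear in parallel from the tap: R_th = Ra‖Rb = (1440 × 795)/2235 = 512 Ω.

V_th = 1.82 V, R_th = 512 Ω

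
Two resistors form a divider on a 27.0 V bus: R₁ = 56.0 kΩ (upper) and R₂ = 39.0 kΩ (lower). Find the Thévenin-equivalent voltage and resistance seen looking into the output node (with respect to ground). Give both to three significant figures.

V_th = 11.1 V, R_th = 23.0 kΩ

V_th is the open-circuit tap voltage: 27.0 × 39.0/(56.0 + 39.0) = 11.1 V.
With the supply zeroed, R₁ and R₂ appear in parallel from the tap: R_th = R₁‖R₂ = (56.0 × 39.0)/95.00 = 23.0 kΩ.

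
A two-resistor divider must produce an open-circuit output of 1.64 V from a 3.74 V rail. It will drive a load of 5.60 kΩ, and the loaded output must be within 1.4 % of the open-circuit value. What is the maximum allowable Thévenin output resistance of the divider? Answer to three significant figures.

R_th ≤ 79.5 Ω

Loading drop = R_th/(R_th + R_L) ≤ 0.0140, so R_th ≤ R_L · ε/(1−ε) = 5.60 kΩ × 0.0140/0.9860 = 79.5 Ω.
(Any R1, R2 with R2/(R1+R2) = 0.439 and R1‖R2 ≤ 79.5 Ω will meet the spec.)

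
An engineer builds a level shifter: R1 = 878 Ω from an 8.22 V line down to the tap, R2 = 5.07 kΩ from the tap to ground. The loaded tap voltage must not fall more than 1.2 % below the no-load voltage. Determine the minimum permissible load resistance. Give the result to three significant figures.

R_L(min) ≈ 61.6 kΩ

Output resistance R_th = R1‖R2 = (878 × 5070)/5948 = 748.4 Ω.
The fractional drop is R_th/(R_th + R_L); requiring this ≤ 0.0120 gives R_L ≥ R_th(1/0.0120 − 1) = 748.4 × 82.33 = 61.6 kΩ.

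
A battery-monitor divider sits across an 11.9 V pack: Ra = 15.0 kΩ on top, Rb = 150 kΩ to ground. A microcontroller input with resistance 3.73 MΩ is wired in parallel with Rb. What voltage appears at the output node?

V_out ≈ 10.8 V

The load sits in parallel with Rb: Rb‖R_L = (150 × 3730) / (150 + 3730) = 144.2 kΩ.
V_out = 11.9 × 144.2 / (15.0 + 144.2) = 11.9 × 144.2/159.2 = 10.8 V.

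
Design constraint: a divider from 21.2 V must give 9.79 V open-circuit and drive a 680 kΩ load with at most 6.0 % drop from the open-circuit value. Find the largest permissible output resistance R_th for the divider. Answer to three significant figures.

Loading drop = R_th/(R_th + R_L) ≤ 0.0600, so R_th ≤ R_L · ε/(1−ε) = 680 kΩ × 0.0600/0.9400 = 43.4 kΩ.
(Any R1, R2 with R2/(R1+R2) = 0.462 and R1‖R2 ≤ 43.4 kΩ will meet the spec.)

R_th ≤ 43.4 kΩ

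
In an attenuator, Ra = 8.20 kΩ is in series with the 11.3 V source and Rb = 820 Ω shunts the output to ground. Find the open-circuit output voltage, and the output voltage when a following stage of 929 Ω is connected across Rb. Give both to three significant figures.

Open-circuit: V = 11.3 × 820/(8200 + 820) = 1.03 V.
With the load, Rb becomes Rb‖R_L = 435.6 Ω, so V = 11.3 × 435.6/8636 = 0.570 V.

Unloaded: 1.03 V; loaded: 0.570 V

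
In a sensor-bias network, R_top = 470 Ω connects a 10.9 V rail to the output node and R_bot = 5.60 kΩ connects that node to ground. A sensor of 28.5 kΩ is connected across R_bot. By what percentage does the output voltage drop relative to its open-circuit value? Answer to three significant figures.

1.50 %

The divider's output (Thévenin) resistance is R_top‖R_bot = 433.6 Ω.
Fractional drop under load = R_th/(R_th + R_L) = 433.6 / (433.6 + 28500) = 0.01499.
So the output falls by 1.50 %.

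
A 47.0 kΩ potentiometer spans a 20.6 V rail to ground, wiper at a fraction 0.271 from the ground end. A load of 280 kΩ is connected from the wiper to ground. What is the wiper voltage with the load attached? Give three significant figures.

V ≈ 5.40 V

The wiper splits the pot into (1−α)R = 34.26 kΩ above and αR = 12.74 kΩ below.
Lower section ‖ load = 12.18 kΩ.
V_wiper = 20.6 × 12.18/(34.26 + 12.18) = 5.40 V.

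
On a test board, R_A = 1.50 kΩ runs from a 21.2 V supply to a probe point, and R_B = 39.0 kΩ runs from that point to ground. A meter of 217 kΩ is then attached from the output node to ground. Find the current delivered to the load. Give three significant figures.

I_L ≈ 0.0935 mA

R_B‖R_L = 33.06 kΩ; V_out = 21.2 × 33.06/34.56 = 20.28 V.
I_L = V_out / R_L = 20.28 / 217 kΩ = 0.0935 mA.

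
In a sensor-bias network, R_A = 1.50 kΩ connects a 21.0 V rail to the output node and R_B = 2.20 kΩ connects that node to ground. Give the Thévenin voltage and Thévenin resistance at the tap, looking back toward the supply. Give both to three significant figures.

V_th = 12.5 V, R_th = 892 Ω

V_th is the open-circuit tap voltage: 21.0 × 2.20/(1.50 + 2.20) = 12.5 V.
With the supply zeroed, R_A and R_B appear in parallel from the tap: R_th = R_A‖R_B = (1.50 × 2.20)/3.700 = 892 Ω.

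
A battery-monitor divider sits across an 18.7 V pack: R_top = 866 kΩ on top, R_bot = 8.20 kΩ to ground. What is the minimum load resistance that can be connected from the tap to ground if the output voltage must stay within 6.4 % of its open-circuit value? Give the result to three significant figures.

R_L(min) ≈ 119 kΩ

Output resistance R_th = R_top‖R_bot = (866 × 8.20)/874.2 = 8.123 kΩ.
The fractional drop is R_th/(R_th + R_L); requiring this ≤ 0.0640 gives R_L ≥ R_th(1/0.0640 − 1) = 8.123 × 14.62 = 119 kΩ.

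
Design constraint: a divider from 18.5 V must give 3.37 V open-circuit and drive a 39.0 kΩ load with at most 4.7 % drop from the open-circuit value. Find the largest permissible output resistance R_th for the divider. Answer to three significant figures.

R_th ≤ 1.92 kΩ

Loading drop = R_th/(R_th + R_L) ≤ 0.0470, so R_th ≤ R_L · ε/(1−ε) = 39.0 kΩ × 0.0470/0.9530 = 1.92 kΩ.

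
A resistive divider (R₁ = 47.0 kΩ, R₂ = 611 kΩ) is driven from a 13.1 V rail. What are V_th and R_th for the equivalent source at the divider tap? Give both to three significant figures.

V_th = 12.2 V, R_th = 43.6 kΩ

V_th is the open-circuit tap voltage: 13.1 × 611/(47.0 + 611) = 12.2 V.
With the supply zeroed, R₁ and R₂ appear in parallel from the tap: R_th = R₁‖R₂ = (47.0 × 611)/658.0 = 43.6 kΩ.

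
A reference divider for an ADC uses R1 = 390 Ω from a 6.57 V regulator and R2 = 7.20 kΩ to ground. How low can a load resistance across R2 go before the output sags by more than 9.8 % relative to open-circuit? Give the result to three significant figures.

Output resistance R_th = R1‖R2 = (390 × 7200)/7590 = 370.0 Ω.
The fractional drop is R_th/(R_th + R_L); requiring this ≤ 0.0980 gives R_L ≥ R_th(1/0.0980 − 1) = 370.0 × 9.204 = 3.41 kΩ.

R_L(min) ≈ 3.41 kΩ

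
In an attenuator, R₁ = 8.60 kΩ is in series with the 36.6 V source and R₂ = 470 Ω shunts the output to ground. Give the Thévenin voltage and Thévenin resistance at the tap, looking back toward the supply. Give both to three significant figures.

V_th is the open-circuit tap voltage: 36.6 × 470/(8600 + 470) = 1.90 V.
With the supply zeroed, R₁ and R₂ appear in parallel from the tap: R_th = R₁‖R₂ = (8600 × 470)/9070 = 446 Ω.

V_th = 1.90 V, R_th = 446 Ω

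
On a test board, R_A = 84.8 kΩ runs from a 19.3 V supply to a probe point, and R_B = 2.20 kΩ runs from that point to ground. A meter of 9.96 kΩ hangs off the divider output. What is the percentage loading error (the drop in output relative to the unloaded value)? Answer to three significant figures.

17.7 %

Unloaded V = 19.3 × 2.20/87.00 = 0.4880 V.
Loaded: R_B‖R_L = 1.802 kΩ, giving V = 19.3 × 1.802/86.60 = 0.4016 V.
Drop = (0.4880 − 0.4016) / 0.4880 = 17.7 %.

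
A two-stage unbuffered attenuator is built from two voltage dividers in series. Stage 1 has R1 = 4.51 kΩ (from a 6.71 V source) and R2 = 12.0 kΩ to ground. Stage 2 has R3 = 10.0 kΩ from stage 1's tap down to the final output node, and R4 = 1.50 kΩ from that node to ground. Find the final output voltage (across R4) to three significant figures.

V_out ≈ 0.495 V

Stage 2 presents R3+R4 = 11.50 kΩ as a load on stage 1's tap.
Stage 1's lower leg becomes R2‖(R3+R4) = 5.872 kΩ, so V_mid = 6.71 × 5.872/10.38 = 3.795 V.
Stage 2 is itself unloaded: V_out = V_mid × R4/(R3+R4) = 3.795 × 1.50/11.50 = 0.495 V.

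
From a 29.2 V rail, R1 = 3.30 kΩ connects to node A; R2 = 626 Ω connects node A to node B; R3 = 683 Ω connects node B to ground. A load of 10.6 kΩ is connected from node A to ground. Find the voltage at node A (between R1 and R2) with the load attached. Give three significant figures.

V ≈ 7.62 V

Below node A the series string R2+R3 = 1309 Ω sits in parallel with the 10600 Ω load: 1165 Ω.
V_A = 29.2 × 1165/(3300 + 1165) = 7.62 V.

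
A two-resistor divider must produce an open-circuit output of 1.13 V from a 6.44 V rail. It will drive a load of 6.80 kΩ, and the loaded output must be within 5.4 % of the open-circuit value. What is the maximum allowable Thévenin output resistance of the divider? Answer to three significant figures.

Loading drop = R_th/(R_th + R_L) ≤ 0.0540, so R_th ≤ R_L · ε/(1−ε) = 6.80 kΩ × 0.0540/0.9460 = 388 Ω.

R_th ≤ 388 Ω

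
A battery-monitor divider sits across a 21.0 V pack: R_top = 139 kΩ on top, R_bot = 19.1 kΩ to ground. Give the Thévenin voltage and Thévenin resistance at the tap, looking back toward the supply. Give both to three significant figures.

V_th = 2.54 V, R_th = 16.8 kΩ

V_th is the open-circuit tap voltage: 21.0 × 19.1/(139 + 19.1) = 2.54 V.
With the supply zeroed, R_top and R_bot appear in parallel from the tap: R_th = R_top‖R_bot = (139 × 19.1)/158.1 = 16.8 kΩ.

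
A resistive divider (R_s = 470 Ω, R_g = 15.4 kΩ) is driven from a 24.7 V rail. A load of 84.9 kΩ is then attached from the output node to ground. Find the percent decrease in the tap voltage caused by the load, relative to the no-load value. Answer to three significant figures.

0.534 %

The divider's output (Thévenin) resistance is R_s‖R_g = 456.1 Ω.
Fractional drop under load = R_th/(R_th + R_L) = 456.1 / (456.1 + 84900) = 0.005343.
So the output falls by 0.534 %.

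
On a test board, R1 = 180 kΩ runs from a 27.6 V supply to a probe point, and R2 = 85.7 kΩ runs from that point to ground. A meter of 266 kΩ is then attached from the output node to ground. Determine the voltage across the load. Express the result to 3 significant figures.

The load sits in parallel with R2: R2‖R_L = (85.7 × 266) / (85.7 + 266) = 64.82 kΩ.
V_out = 27.6 × 64.82 / (180 + 64.82) = 27.6 × 64.82/244.8 = 7.31 V.

V_out ≈ 7.31 V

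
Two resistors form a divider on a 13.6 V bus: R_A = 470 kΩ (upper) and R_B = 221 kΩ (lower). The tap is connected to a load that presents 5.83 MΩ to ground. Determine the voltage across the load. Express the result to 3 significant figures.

The load sits in parallel with R_B: R_B‖R_L = (221 × 5830) / (221 + 5830) = 212.9 kΩ.
V_out = 13.6 × 212.9 / (470 + 212.9) = 13.6 × 212.9/682.9 = 4.24 V.
(Unloaded it would have been 4.35 V.)

V_out ≈ 4.24 V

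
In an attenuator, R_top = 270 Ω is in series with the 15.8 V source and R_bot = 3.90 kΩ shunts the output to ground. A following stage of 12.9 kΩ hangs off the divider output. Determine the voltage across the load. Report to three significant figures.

V_out ≈ 14.5 V

The load sits in parallel with R_bot: R_bot‖R_L = (3900 × 12900) / (3900 + 12900) = 2995 Ω.
V_out = 15.8 × 2995 / (270 + 2995) = 15.8 × 2995/3265 = 14.5 V.
(Unloaded it would have been 14.8 V.)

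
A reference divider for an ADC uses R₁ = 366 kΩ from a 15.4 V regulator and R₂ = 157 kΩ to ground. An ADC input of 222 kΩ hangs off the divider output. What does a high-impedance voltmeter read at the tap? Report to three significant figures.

V_out ≈ 3.09 V

The load sits in parallel with R₂: R₂‖R_L = (157 × 222) / (157 + 222) = 91.96 kΩ.
V_out = 15.4 × 91.96 / (366 + 91.96) = 15.4 × 91.96/458.0 = 3.09 V.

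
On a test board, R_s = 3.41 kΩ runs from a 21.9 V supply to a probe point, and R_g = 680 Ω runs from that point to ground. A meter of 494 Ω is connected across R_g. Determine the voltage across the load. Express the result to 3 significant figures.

V_out ≈ 1.70 V

The load sits in parallel with R_g: R_g‖R_L = (680 × 494) / (680 + 494) = 286.1 Ω.
V_out = 21.9 × 286.1 / (3410 + 286.1) = 21.9 × 286.1/3696 = 1.70 V.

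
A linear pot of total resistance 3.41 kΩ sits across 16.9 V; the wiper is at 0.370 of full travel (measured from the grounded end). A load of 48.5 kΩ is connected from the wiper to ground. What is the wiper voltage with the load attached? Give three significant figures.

The wiper splits the pot into (1−α)R = 2.148 kΩ above and αR = 1.262 kΩ below.
Lower section ‖ load = 1.230 kΩ.
V_wiper = 16.9 × 1.230/(2.148 + 1.230) = 6.15 V.

V ≈ 6.15 V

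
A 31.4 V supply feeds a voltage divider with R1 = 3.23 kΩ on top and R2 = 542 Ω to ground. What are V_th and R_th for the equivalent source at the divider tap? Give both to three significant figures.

V_th is the open-circuit tap voltage: 31.4 × 542/(3230 + 542) = 4.51 V.
With the supply zeroed, R1 and R2 appear in parallel from the tap: R_th = R1‖R2 = (3230 × 542)/3772 = 464 Ω.

V_th = 4.51 V, R_th = 464 Ω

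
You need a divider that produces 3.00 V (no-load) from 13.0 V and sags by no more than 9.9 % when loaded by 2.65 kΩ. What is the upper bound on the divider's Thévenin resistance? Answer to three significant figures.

R_th ≤ 291 Ω

Loading drop = R_th/(R_th + R_L) ≤ 0.0990, so R_th ≤ R_L · ε/(1−ε) = 2.65 kΩ × 0.0990/0.9010 = 291 Ω.
(Any R1, R2 with R2/(R1+R2) = 0.231 and R1‖R2 ≤ 291 Ω will meet the spec.)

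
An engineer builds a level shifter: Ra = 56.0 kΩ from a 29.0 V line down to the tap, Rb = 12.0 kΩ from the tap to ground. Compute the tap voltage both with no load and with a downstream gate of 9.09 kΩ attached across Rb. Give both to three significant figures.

Unloaded: 5.12 V; loaded: 2.45 V

Open-circuit: V = 29.0 × 12.0/(56.0 + 12.0) = 5.12 V.
With the load, Rb becomes Rb‖R_L = 5.172 kΩ, so V = 29.0 × 5.172/61.17 = 2.45 V.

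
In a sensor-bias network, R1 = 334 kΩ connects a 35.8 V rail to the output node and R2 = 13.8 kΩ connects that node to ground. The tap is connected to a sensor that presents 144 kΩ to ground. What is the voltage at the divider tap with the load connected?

The load sits in parallel with R2: R2‖R_L = (13.8 × 144) / (13.8 + 144) = 12.59 kΩ.
V_out = 35.8 × 12.59 / (334 + 12.59) = 35.8 × 12.59/346.6 = 1.30 V.
(Unloaded it would have been 1.42 V.)

V_out ≈ 1.30 V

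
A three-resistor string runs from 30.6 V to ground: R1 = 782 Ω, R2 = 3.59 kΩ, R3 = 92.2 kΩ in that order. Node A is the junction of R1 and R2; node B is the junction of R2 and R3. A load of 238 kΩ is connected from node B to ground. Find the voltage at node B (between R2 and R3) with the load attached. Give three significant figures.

V ≈ 28.7 V

At node B, R3 is in parallel with the load: R3‖R_L = 66460 Ω.
Below node A the resistance is R2 + (R3‖R_L) = 70050 Ω, so V_A = 30.6 × 70050/70830 = 30.26 V.
Then V_B = V_A × (R3‖R_L)/(R2 + R3‖R_L) = 30.26 × 66460/70050 = 28.7 V.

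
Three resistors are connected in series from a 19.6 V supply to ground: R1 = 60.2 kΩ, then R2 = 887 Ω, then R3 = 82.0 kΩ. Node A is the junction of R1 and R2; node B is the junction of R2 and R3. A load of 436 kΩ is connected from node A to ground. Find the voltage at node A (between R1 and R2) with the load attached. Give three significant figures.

Below node A the series string R2+R3 = 82890 Ω sits in parallel with the 436000 Ω load: 69650 Ω.
V_A = 19.6 × 69650/(60200 + 69650) = 10.5 V.

V ≈ 10.5 V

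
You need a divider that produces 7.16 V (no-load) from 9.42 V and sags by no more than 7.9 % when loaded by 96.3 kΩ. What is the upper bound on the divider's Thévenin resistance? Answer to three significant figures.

R_th ≤ 8.26 kΩ

Loading drop = R_th/(R_th + R_L) ≤ 0.0790, so R_th ≤ R_L · ε/(1−ε) = 96.3 kΩ × 0.0790/0.9210 = 8.26 kΩ.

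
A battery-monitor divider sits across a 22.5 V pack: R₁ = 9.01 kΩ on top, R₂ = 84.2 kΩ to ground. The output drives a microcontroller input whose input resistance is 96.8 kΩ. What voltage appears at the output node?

V_out ≈ 18.7 V

The load sits in parallel with R₂: R₂‖R_L = (84.2 × 96.8) / (84.2 + 96.8) = 45.03 kΩ.
V_out = 22.5 × 45.03 / (9.01 + 45.03) = 22.5 × 45.03/54.04 = 18.7 V.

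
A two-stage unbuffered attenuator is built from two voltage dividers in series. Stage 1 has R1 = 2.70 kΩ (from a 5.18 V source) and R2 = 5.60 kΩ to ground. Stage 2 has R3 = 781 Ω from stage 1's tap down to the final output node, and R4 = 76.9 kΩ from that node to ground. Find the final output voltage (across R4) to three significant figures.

Stage 2 presents R3+R4 = 77680 Ω as a load on stage 1's tap.
Stage 1's lower leg becomes R2‖(R3+R4) = 5223 Ω, so V_mid = 5.18 × 5223/7923 = 3.415 V.
Stage 2 is itself unloaded: V_out = V_mid × R4/(R3+R4) = 3.415 × 76900/77680 = 3.38 V.

V_out ≈ 3.38 V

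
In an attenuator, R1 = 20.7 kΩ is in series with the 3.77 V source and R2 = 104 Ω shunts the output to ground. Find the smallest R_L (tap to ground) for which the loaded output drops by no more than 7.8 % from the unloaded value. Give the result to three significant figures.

R_L(min) ≈ 1.22 kΩ

Output resistance R_th = R1‖R2 = (20700 × 104)/20800 = 103.5 Ω.
The fractional drop is R_th/(R_th + R_L); requiring this ≤ 0.0780 gives R_L ≥ R_th(1/0.0780 − 1) = 103.5 × 11.82 = 1.22 kΩ.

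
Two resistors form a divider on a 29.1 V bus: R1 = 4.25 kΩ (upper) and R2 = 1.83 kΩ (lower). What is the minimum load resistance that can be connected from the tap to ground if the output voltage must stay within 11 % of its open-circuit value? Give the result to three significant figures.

Output resistance R_th = R1‖R2 = (4.25 × 1.83)/6.080 = 1.279 kΩ.
The fractional drop is R_th/(R_th + R_L); requiring this ≤ 0.110 gives R_L ≥ R_th(1/0.110 − 1) = 1.279 × 8.091 = 10.3 kΩ.

R_L(min) ≈ 10.3 kΩ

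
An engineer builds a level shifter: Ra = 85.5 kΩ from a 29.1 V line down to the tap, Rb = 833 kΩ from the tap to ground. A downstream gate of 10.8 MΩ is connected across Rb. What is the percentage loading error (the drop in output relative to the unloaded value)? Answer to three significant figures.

0.713 %

The divider's output (Thévenin) resistance is Ra‖Rb = 77.54 kΩ.
Fractional drop under load = R_th/(R_th + R_L) = 77.54 / (77.54 + 10800) = 0.007129.
So the output falls by 0.713 %.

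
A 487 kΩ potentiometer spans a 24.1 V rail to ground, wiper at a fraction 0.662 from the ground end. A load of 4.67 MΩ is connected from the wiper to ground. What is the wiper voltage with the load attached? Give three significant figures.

V ≈ 15.6 V

The wiper splits the pot into (1−α)R = 164.6 kΩ above and αR = 322.4 kΩ below.
Lower section ‖ load = 301.6 kΩ.
V_wiper = 24.1 × 301.6/(164.6 + 301.6) = 15.6 V.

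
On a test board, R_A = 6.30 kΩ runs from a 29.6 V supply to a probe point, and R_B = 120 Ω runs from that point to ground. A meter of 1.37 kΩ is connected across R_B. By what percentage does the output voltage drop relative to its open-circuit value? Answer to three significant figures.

7.92 %

The divider's output (Thévenin) resistance is R_A‖R_B = 117.8 Ω.
Fractional drop under load = R_th/(R_th + R_L) = 117.8 / (117.8 + 1370) = 0.07915.
So the output falls by 7.92 %.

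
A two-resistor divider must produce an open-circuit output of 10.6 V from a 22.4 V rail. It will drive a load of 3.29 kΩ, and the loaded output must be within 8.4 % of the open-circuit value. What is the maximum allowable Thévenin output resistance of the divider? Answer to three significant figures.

R_th ≤ 302 Ω

Loading drop = R_th/(R_th + R_L) ≤ 0.0840, so R_th ≤ R_L · ε/(1−ε) = 3.29 kΩ × 0.0840/0.9160 = 302 Ω.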